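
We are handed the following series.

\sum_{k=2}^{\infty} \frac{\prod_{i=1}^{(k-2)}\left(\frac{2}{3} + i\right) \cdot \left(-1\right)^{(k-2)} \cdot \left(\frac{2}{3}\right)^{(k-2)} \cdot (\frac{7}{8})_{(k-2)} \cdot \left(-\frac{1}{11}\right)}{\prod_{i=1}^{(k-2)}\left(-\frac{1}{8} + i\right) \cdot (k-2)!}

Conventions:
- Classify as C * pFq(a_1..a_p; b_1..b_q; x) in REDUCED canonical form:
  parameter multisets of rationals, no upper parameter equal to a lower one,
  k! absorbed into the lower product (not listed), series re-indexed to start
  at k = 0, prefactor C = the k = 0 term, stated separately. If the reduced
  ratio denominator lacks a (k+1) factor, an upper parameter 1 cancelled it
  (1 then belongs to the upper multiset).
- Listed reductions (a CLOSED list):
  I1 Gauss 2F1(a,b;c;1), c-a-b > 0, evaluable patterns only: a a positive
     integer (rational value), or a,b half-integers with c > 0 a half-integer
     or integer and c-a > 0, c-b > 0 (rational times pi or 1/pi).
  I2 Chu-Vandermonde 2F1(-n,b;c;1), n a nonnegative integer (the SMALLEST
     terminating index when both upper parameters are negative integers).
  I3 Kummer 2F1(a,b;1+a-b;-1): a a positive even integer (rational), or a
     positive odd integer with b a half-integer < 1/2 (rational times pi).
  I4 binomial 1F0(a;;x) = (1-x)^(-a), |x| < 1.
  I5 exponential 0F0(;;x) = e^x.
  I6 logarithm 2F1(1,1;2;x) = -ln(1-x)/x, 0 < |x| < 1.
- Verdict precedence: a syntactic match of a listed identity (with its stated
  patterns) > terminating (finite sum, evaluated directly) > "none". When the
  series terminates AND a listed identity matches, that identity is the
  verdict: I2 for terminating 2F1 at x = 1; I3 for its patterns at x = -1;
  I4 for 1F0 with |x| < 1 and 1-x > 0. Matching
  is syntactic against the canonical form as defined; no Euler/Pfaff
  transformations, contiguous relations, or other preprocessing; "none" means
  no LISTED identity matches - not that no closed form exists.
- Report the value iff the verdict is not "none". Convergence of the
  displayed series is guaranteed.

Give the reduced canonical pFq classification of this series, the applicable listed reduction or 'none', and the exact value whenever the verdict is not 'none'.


Structural cue: t_0 being -\frac{1}{11}, the (-1)^k factor (C = -1/11, x = -2/3) folds into the argument's sign.
Adjacent-term ratio: r(k) = -\frac{2}{3} * (k+\frac{5}{3}) / [(k+1)] - rational; roots negated = parameters, x = -\frac{2}{3}, C = -\frac{1}{11}.

x = -\frac{2}{3} here; the reduced form reads 1F0, upper {\frac{5}{3}}, lower {-}, C = -\frac{1}{11}. Verdict: this is the I4 binomial reduction (the 1F0 binomial series: exponent -5/3, x = -\frac{2}{3}). Hence: \left(-\frac{1}{11}\right) \cdot \left(\frac{5}{3}\right)^{-\frac{5}{3}}.


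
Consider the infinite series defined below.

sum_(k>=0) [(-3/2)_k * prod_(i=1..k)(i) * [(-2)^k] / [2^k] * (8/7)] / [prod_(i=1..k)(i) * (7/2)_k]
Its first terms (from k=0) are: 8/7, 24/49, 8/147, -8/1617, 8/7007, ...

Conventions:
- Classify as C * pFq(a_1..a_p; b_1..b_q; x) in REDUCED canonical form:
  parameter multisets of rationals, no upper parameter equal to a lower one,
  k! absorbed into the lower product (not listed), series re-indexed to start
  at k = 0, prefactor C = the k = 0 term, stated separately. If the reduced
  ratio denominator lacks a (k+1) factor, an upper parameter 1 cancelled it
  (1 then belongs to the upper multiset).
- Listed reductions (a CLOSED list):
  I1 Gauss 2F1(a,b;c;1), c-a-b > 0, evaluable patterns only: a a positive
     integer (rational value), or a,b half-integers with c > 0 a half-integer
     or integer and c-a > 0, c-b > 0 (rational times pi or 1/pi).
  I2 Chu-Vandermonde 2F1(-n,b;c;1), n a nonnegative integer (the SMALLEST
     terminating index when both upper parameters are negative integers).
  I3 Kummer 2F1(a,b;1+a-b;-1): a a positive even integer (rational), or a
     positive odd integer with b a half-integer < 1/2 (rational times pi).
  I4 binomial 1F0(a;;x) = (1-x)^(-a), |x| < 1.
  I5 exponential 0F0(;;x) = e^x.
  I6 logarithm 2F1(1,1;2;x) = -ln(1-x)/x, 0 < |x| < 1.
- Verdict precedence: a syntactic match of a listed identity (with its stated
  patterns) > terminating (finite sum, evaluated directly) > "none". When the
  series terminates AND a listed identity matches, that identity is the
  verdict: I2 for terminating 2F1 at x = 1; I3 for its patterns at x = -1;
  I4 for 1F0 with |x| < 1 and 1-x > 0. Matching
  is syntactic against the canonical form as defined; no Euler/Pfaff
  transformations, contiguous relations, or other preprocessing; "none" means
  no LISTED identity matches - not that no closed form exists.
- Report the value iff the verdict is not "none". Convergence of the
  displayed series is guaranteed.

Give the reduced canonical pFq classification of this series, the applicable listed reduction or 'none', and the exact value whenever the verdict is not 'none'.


x = -1 here; the reduced form reads 2F1, upper {-3/2, 1}, lower {7/2}, C = 8/7. Verdict (x = -1): Kummer (I3) applies (x = -1; c = 7/2 equals 1+a-b for upper {-3/2, 1}: listed pattern). Its exact value is (15/28) * pi.

The tell: x = (-1) and the two k-th powers (C = 8/7, x = -1) combine into one argument.
Ratio: r(k) = (-1) * (k-3/2) (k+1) / [(k+7/2) (k+1)] - poly over poly, x = (-1) from leading terms; C = 8/7 at k = 0.


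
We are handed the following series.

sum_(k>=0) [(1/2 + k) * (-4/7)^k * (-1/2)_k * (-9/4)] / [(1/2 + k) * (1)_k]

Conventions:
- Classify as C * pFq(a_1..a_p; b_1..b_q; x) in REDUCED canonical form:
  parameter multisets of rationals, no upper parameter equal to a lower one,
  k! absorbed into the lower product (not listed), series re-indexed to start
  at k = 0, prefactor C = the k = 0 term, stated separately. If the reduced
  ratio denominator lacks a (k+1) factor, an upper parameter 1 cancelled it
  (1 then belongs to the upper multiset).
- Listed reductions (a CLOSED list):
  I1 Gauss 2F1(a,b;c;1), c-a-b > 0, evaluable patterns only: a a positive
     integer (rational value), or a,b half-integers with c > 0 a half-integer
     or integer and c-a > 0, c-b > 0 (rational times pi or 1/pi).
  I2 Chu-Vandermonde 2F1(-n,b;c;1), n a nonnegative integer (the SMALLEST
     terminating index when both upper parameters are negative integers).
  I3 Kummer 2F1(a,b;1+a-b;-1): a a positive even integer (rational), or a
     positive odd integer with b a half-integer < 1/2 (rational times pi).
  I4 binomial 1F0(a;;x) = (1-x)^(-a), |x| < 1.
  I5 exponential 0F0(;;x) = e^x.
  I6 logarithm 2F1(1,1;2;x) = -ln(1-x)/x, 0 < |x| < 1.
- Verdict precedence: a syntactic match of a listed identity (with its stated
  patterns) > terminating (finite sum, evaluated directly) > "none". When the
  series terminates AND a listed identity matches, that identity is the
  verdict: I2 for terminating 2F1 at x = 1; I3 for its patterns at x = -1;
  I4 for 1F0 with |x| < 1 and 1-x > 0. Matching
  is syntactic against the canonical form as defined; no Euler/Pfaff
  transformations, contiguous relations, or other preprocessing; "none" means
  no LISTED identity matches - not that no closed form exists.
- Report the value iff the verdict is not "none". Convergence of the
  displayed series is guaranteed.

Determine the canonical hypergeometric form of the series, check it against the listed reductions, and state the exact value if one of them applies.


First insight: t_0 being -9/4, (1)_k (C = -9/4, x = -4/7) is k! itself.
Adjacent-term ratio: r(k) = (-4/7) * (k-1/2) / [(k+1)] - rational in k. x = (-4/7); t_0 = -9/4; negate the roots.

At argument -4/7: a 1F0 with upper {-1/2}, lower {-}, scaled by C = -9/4. Verdict: the binomial series (I4) matches (the 1F0 binomial series: exponent 1/2, x = -4/7). Its exact value is (-9/4) * (11/7)^(1/2).


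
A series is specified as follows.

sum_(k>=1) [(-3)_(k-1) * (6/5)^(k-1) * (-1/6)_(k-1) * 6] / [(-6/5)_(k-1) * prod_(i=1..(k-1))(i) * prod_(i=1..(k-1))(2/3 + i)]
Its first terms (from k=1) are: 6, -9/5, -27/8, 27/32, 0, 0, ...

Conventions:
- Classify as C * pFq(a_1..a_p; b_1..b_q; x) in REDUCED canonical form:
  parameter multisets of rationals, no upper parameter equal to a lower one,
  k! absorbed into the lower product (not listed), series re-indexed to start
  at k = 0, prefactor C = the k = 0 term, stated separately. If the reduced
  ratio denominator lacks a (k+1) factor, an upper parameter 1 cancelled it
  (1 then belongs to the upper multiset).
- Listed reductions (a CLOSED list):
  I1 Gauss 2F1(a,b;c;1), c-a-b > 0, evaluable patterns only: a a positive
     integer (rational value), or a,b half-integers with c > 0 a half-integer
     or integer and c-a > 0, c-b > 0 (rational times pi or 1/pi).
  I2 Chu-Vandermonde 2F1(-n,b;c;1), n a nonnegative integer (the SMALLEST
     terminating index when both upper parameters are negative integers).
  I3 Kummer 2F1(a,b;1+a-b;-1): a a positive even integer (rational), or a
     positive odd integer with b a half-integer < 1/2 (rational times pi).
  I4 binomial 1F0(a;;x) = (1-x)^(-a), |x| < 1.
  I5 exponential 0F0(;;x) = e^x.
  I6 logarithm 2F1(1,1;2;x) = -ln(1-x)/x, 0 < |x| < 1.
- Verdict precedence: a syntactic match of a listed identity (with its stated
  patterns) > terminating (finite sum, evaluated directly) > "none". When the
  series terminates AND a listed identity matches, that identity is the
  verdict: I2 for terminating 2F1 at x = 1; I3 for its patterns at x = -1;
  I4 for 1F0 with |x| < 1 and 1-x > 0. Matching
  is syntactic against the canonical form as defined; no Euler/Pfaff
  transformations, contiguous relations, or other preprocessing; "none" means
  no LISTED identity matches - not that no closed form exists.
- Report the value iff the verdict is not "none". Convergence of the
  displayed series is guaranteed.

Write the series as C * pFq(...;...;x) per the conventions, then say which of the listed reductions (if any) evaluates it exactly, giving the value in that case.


Key step: from the first term 6: the product of the first k integers (prefactor 6) is k!.
Adjacent-term ratio: r(k) = (6/5) * (k-3) (k-1/6) / [(k-6/5) (k+5/3) (k+1)] - rational in k, leading ratio (6/5); with t_0 = 6, classification follows.

Reduced: x = 6/5, 2F2, upper = {-3, -1/6}, lower = {-6/5, 5/3}, C = 6. Verdict: terminating - no listed pattern fits, but -3 in the upper list cuts the series at k = 3; direct evaluation. Value: 267/160.


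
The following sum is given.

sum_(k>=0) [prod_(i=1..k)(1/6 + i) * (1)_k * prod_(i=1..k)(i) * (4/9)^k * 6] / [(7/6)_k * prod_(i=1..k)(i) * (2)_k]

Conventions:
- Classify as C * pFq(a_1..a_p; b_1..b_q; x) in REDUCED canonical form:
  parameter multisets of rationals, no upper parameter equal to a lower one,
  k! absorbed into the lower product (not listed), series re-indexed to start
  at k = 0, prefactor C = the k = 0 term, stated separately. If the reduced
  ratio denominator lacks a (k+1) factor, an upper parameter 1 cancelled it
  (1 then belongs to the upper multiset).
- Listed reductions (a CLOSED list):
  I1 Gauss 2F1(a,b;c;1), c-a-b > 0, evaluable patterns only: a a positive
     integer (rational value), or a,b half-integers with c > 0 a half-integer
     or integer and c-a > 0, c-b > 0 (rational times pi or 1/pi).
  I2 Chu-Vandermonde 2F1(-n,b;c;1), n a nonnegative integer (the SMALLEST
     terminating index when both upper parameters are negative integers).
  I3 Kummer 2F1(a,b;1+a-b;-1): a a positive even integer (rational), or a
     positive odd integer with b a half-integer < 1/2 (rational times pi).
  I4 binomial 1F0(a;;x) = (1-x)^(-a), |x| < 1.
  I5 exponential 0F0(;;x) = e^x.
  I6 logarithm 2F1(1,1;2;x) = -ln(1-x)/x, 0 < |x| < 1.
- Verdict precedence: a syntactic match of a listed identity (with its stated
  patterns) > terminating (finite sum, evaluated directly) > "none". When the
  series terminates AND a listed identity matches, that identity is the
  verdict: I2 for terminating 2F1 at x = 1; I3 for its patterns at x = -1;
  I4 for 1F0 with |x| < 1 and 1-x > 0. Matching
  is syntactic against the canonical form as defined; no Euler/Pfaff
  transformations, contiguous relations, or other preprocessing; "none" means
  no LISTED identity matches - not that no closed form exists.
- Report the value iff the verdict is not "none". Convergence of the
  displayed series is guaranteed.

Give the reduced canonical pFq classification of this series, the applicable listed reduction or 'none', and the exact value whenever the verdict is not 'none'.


Reduced: x = 4/9, 2F1, upper = {1, 1}, lower = {2}, C = 6. Verdict at x = 4/9: the logarithmic series (I6) matches (the logarithm: parameters (1,1;2), x = 4/9). Hence: (-27/2) * ln(5/9).

Key observation: t_0 being 6, the running product (C = 6, x = 4/9) telescopes to a rising factorial.
Step ratio: r(k) = (4/9) * (k+1) (k+1) / [(k+2) (k+1)] - poly over poly, x = (4/9) from leading terms; C = 6 at k = 0.


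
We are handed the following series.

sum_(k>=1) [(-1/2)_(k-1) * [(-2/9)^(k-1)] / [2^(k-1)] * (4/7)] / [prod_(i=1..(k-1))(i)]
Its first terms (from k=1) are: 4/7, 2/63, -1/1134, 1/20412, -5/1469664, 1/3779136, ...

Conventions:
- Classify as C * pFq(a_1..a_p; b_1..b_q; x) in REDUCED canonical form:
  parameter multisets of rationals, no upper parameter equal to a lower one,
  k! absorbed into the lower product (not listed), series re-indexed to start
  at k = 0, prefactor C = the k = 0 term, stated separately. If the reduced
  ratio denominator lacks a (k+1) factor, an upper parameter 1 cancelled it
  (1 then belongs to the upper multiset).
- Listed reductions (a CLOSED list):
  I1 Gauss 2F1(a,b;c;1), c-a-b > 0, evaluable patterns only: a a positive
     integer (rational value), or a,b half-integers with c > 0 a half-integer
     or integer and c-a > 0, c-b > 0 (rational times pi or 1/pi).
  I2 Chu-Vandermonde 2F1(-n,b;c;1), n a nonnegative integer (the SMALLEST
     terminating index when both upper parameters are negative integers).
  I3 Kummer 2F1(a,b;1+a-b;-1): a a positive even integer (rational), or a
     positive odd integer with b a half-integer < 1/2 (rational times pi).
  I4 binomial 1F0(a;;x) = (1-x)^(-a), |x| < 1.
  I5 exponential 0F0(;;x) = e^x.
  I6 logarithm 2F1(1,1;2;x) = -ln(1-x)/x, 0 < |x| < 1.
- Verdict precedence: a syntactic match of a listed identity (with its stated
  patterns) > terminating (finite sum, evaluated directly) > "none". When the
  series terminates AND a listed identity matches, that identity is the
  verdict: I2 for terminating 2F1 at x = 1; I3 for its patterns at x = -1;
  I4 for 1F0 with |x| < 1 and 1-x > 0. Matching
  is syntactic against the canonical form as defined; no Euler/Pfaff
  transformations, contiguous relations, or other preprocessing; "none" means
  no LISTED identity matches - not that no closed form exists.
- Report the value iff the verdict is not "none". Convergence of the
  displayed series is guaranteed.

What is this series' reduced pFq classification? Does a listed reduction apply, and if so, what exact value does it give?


At argument -1/9: a 1F0 with upper {-1/2}, lower {-}, scaled by C = 4/7. Verdict: this is the I4 binomial reduction (the 1F0 binomial series: exponent 1/2, x = -1/9). Hence: (4/7) * (10/9)^(1/2).

The tell: with t_0 = 4/7, the two k-th powers (prefactor 4/7) combine into one argument.
Step ratio: r(k) = (-1/9) * (k-1/2) / [(k+1)] - rational; roots negated = parameters, x = (-1/9), C = 4/7.


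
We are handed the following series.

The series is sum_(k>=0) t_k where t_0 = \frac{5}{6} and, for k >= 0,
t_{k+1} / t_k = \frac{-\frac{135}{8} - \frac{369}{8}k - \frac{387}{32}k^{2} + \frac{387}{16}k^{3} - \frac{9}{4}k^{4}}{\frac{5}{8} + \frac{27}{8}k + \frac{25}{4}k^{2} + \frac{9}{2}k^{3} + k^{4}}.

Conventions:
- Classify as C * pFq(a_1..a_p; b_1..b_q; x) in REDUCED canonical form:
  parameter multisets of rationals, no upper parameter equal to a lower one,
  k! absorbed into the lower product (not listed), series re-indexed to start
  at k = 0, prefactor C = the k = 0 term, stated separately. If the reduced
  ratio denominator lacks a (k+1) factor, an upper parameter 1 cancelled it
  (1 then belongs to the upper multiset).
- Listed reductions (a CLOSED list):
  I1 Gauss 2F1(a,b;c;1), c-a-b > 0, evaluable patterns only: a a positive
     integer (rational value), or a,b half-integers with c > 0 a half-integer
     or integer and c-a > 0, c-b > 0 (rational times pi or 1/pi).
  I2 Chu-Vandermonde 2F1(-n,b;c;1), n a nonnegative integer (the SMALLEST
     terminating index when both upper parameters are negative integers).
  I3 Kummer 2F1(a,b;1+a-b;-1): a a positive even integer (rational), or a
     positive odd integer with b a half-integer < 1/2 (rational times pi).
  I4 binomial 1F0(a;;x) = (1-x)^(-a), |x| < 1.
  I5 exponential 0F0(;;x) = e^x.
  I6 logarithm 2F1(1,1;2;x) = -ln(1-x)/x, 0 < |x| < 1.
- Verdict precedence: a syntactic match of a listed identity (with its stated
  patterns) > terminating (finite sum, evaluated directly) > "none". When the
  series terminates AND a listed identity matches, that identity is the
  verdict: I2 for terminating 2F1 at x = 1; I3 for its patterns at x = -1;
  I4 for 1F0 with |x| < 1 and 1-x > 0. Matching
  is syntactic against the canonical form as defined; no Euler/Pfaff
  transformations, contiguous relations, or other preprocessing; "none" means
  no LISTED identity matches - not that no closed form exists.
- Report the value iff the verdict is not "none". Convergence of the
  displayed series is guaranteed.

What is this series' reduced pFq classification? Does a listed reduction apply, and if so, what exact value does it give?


This is \frac{5}{6} * 3F2(-10, -2, \frac{3}{4}; \frac{1}{2}, \frac{5}{2}; -\frac{9}{4}) in reduced canonical form. Verdict: terminating - upper -2 stops the sum at k = 2; the 3 terms are added exactly. Its exact value is \frac{2605}{48}.

The tell: with t_0 = \frac{5}{6}, the ratio is unreduced: k + 1/2 divides both sides (C = 5/6, x = -9/4).
Term ratio: r(k) = -\frac{9}{4} * (k-10) (k-2) (k+\frac{3}{4}) / [(k+\frac{1}{2}) (k+\frac{5}{2}) (k+1)] ; factor over Q: parameters, x = -\frac{9}{4}, and C = \frac{5}{6}.


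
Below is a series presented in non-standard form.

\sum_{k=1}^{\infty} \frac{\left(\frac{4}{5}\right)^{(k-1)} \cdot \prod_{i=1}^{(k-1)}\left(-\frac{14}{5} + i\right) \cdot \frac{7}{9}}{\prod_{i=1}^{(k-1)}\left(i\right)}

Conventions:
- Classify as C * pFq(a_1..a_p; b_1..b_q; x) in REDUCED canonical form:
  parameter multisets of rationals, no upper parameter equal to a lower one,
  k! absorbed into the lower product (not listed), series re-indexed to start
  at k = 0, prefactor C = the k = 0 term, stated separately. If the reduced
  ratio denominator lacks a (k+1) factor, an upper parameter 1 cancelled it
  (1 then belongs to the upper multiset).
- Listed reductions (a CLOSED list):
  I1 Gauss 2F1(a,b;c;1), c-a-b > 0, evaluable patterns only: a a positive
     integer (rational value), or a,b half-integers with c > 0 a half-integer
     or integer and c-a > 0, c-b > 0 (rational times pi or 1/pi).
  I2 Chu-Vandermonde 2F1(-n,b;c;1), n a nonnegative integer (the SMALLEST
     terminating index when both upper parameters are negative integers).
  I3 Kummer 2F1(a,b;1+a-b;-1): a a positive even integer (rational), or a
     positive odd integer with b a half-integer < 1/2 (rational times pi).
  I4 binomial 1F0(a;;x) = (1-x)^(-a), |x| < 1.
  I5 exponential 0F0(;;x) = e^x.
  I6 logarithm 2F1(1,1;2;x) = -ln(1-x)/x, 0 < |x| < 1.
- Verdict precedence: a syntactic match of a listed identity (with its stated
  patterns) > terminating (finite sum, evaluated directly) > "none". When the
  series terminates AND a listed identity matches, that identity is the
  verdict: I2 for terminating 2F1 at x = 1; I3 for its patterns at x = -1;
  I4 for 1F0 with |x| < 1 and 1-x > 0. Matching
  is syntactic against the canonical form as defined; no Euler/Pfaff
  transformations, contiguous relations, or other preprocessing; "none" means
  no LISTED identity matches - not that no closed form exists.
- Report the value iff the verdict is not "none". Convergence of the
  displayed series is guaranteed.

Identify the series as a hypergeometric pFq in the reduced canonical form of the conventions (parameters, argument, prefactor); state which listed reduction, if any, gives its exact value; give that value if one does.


Key step: from the first term \frac{7}{9}: the running product (C = 7/9, x = 4/5) telescopes to a rising factorial.
Term ratio: r(k) = \frac{4}{5} * (k-\frac{9}{5}) / [(k+1)] - rational in k. x = \frac{4}{5}; t_0 = \frac{7}{9}; negate the roots.

Classification (C = \frac{7}{9}): 1F0 with upper {-\frac{9}{5}}, lower {-}, argument x = \frac{4}{5}. Verdict: the I4 binomial reduction matches (the 1F0 binomial series: exponent 9/5, x = \frac{4}{5}). Value: \frac{7}{9} \cdot \left(\frac{1}{5}\right)^{\frac{9}{5}}.


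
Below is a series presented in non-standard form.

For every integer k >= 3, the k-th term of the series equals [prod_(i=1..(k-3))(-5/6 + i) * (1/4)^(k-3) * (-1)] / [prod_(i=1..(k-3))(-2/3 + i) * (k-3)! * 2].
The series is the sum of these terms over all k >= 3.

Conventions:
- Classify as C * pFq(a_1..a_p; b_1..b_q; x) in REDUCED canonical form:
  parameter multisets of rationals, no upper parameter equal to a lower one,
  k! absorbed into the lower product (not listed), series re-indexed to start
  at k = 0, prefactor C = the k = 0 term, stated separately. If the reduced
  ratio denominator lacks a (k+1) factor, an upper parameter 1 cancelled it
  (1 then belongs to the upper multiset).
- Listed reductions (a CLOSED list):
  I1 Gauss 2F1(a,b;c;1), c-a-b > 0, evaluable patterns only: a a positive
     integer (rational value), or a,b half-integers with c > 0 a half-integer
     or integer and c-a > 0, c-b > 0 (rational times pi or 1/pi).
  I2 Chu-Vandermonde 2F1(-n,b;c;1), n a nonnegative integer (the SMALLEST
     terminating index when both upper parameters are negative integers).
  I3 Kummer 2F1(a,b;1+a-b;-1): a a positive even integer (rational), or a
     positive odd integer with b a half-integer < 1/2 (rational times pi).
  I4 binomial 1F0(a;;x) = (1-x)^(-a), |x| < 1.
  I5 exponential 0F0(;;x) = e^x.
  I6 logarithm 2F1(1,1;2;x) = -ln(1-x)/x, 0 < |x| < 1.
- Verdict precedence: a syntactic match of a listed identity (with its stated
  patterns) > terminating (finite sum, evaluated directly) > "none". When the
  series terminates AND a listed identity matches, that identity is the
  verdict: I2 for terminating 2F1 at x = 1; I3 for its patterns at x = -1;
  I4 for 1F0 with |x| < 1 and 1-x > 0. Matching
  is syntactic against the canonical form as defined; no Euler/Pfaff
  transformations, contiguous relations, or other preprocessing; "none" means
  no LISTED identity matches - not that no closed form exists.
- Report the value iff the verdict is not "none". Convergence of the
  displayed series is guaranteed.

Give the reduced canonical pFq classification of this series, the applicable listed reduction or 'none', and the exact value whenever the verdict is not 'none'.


The series (x = 1/4) is 1F1: upper {1/6}, lower {1/3}, prefactor -1/2. Verdict: none (x = 1/4): each listed identity misses the multisets {1/6} ; {1/3}.

Structural cue: t_0 being -1/2, the lower running product (C = -1/2, x = 1/4) is a rising factorial.
Adjacent-term ratio: r(k) = (1/4) * (k+1/6) / [(k+1/3) (k+1)] - rational; roots negated = parameters, x = (1/4), C = -1/2.


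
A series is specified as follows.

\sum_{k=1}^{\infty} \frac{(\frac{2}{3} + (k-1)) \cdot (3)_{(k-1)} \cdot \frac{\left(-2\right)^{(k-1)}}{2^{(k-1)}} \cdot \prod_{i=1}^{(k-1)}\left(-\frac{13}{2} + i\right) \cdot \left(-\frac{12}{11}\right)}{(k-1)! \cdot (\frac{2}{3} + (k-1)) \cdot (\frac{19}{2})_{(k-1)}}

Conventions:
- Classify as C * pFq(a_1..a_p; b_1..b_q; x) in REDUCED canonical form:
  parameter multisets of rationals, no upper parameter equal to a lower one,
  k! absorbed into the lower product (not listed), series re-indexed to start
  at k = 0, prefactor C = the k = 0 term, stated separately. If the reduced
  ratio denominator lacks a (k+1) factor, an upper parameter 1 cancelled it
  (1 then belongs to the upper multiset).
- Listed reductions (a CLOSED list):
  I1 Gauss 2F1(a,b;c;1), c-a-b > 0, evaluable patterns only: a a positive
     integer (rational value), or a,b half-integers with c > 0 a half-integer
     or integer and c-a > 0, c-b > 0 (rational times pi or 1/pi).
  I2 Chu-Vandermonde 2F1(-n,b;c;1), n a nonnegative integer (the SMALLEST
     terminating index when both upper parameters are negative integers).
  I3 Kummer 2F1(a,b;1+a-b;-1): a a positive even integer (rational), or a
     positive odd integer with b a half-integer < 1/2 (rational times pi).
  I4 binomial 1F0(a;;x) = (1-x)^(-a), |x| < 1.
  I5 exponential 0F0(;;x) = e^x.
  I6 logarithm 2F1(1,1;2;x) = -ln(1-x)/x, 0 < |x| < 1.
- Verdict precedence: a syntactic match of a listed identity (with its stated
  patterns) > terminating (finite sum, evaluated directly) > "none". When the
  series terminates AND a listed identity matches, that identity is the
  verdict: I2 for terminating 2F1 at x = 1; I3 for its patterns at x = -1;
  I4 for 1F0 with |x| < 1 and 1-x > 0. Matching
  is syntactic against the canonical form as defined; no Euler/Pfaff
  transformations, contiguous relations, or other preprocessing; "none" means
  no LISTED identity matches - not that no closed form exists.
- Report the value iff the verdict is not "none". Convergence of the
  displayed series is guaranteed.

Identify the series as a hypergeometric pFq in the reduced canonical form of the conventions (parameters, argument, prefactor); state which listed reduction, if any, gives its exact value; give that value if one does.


With C = -\frac{12}{11}: the canonical form is 2F1(-\frac{11}{2}, 3; \frac{19}{2}; -1). Verdict: the Kummer evaluation I3 matches (x = -1; c = \frac{19}{2} equals 1+a-b for upper {-\frac{11}{2}, 3}: listed pattern). Value: \left(-\frac{29835}{16384}\right) \cdot \pi.

Key step: from the first term -\frac{12}{11}: the running product (prefactor -12/11) telescopes to a rising factorial.
Adjacent-term ratio: r(k) = -1 * (k-\frac{11}{2}) (k+3) / [(k+\frac{19}{2}) (k+1)] - rational in k. x = -1; t_0 = -\frac{12}{11}; negate the roots.


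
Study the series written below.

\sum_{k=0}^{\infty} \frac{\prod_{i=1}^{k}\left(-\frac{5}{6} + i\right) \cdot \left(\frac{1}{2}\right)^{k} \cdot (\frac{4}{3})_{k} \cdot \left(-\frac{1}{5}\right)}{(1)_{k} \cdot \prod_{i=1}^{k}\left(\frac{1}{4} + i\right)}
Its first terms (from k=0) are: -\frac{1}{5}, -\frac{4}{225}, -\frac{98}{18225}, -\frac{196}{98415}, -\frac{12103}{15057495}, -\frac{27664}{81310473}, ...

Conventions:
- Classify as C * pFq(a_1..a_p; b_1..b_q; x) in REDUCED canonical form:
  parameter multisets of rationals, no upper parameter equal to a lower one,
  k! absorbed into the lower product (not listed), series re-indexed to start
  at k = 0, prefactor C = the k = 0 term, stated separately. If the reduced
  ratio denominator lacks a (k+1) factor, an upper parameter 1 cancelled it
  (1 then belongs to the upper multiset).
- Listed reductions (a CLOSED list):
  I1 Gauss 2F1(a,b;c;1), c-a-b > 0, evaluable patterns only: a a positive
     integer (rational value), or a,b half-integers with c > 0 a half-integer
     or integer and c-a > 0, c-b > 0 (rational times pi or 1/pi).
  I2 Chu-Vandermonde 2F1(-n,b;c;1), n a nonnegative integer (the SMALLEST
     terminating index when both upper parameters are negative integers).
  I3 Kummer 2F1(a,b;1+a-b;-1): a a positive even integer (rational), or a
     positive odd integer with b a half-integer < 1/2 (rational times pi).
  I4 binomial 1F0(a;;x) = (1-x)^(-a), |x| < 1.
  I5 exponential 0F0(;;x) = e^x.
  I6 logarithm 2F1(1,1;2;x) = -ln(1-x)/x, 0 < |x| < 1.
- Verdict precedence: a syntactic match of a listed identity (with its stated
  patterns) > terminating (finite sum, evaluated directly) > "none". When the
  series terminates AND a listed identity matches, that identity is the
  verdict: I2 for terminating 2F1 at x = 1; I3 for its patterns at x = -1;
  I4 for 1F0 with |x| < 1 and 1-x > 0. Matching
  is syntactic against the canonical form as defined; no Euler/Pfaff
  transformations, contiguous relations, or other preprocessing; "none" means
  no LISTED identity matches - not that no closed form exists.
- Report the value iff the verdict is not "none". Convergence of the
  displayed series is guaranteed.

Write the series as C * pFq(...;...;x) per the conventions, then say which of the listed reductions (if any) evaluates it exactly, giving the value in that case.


Prefactor -\frac{1}{5}, argument \frac{1}{2}: 2F1 with upper {\frac{1}{6}, \frac{4}{3}} over lower {\frac{5}{4}}. Verdict: none - at argument \frac{1}{2} the multisets {\frac{1}{6}, \frac{4}{3}} ; {\frac{5}{4}} match no listed identity.

Key observation: t_0 = -\frac{1}{5} here, and the lower running product (prefactor -1/5) is a rising factorial.
Consecutive-term ratio: r(k) = \frac{1}{2} * (k+\frac{1}{6}) (k+\frac{4}{3}) / [(k+\frac{5}{4}) (k+1)] - rational in k, leading ratio \frac{1}{2}; with t_0 = -\frac{1}{5}, classification follows.


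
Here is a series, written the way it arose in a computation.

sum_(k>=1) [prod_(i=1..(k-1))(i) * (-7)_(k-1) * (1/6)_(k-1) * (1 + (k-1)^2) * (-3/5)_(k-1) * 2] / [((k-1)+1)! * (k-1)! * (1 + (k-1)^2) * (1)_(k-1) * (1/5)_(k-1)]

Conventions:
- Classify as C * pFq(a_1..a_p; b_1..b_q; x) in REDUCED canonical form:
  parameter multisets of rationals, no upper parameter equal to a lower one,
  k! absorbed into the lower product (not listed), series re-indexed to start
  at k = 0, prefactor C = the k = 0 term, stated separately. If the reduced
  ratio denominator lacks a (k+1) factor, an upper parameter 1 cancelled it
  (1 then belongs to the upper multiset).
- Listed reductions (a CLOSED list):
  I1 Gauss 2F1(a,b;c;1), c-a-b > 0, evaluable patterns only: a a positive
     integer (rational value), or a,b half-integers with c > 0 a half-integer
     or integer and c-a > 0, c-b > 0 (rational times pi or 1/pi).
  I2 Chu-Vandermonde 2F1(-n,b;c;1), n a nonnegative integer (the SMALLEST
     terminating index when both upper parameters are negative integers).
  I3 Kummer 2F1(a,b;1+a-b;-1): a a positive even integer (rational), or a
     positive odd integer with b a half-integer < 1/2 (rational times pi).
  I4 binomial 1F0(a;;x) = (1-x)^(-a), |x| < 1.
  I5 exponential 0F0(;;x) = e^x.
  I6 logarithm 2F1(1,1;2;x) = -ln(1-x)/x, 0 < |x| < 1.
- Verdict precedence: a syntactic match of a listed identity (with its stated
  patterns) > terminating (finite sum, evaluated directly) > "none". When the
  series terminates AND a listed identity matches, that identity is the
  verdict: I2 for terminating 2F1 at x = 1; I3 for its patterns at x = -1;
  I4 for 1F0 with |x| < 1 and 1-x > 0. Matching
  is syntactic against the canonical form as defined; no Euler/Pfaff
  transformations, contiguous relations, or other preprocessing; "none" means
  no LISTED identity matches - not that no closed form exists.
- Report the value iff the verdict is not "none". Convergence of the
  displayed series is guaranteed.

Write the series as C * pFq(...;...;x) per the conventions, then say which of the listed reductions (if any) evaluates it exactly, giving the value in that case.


Classification (C = 2): 3F2 with upper {-7, -3/5, 1/6}, lower {1/5, 2}, argument x = 1. Verdict: terminating - upper -7 stops the sum at k = 7; the 8 terms are added exactly. Exact value: 10999421809/2364899328.

Key observation: x = 1 and the parameter 1 appears in both the upper and lower lists and cancels (alongside the other common factor).
Adjacent-term ratio: r(k) = 1 * (k-7) (k-3/5) (k+1/6) / [(k+1/5) (k+2) (k+1)] - rational in k, leading ratio 1; with t_0 = 2, classification follows.


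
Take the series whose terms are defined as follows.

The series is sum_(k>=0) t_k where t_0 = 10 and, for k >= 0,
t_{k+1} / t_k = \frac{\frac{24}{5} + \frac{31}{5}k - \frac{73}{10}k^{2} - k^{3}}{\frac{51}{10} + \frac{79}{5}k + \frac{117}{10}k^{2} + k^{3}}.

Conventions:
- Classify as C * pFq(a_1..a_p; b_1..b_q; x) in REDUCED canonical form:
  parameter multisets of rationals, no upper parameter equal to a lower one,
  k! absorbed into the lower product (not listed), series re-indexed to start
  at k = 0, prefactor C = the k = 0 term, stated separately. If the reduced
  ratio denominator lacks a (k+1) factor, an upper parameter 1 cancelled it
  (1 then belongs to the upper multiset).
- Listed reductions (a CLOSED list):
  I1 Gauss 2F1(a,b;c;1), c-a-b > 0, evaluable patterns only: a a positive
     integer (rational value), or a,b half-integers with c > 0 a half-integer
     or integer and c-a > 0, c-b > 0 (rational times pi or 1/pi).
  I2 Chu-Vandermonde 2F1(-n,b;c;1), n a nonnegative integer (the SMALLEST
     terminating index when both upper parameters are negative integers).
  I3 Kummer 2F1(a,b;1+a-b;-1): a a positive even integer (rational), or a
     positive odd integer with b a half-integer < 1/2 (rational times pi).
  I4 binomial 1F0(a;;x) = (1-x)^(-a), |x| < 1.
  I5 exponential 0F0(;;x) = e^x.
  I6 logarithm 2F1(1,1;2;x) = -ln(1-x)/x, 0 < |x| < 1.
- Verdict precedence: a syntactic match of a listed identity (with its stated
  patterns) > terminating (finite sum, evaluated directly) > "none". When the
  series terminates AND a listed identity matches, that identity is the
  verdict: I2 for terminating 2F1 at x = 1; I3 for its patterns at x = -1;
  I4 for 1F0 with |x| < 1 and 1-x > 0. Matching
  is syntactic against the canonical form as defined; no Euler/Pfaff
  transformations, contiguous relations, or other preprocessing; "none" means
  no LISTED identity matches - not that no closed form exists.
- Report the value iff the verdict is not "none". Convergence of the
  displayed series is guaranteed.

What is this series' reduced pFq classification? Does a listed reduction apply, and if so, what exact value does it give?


The series (x = -1) is 2F1: upper {-\frac{6}{5}, 8}, lower {\frac{51}{5}}, prefactor 10. Verdict: Kummer's theorem (I3) matches (x = -1; c = \frac{51}{5} equals 1+a-b for upper {-\frac{6}{5}, 8}: listed pattern). Hence: \frac{87699}{4375}.

The tell: with t_0 = 10, factor the ratio over Q (C = 10): negated roots = parameters.
Step ratio: r(k) = -1 * (k-\frac{6}{5}) (k+8) / [(k+\frac{51}{5}) (k+1)] - poly over poly, x = -1 from leading terms; C = 10 at k = 0.


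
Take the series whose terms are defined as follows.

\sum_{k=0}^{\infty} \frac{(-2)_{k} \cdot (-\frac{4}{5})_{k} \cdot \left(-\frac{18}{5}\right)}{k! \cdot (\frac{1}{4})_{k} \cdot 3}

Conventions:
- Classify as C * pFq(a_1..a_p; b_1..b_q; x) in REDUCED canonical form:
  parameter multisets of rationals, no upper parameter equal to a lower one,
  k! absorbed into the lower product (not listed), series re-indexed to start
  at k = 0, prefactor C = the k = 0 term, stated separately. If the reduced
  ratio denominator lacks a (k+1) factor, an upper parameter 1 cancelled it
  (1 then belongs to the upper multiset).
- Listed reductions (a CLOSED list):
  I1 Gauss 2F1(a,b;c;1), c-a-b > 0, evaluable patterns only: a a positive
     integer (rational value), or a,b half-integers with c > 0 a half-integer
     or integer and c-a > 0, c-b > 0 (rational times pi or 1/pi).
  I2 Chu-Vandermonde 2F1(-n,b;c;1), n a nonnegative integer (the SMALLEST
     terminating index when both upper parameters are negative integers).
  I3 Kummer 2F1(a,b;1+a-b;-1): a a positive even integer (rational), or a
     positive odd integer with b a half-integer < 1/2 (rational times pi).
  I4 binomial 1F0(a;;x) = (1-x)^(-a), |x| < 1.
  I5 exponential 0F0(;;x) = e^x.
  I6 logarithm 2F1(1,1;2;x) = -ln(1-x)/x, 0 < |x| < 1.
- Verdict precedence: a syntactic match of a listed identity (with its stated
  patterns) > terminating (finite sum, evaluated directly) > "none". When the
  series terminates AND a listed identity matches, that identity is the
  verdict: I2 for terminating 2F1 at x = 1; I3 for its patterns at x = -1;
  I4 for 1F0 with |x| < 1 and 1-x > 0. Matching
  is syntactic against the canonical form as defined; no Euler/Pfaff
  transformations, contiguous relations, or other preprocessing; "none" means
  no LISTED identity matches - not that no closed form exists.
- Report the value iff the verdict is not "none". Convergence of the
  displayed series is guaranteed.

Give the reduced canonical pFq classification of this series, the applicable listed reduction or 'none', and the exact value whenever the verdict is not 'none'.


x = 1 here; the reduced form reads 2F1, upper {-2, -\frac{4}{5}}, lower {\frac{1}{4}}, C = -\frac{6}{5}. Verdict: Vandermonde's identity (I2) matches (terminating 2F1 at x = 1 with n = 2, b = -4/5, c = \frac{1}{4}). Exact value: -\frac{5166}{625}.

Key step: t_0 being -\frac{6}{5}, the constant factors (prefactor -6/5) combine into one prefactor.
Consecutive-term ratio: r(k) = 1 * (k-2) (k-\frac{4}{5}) / [(k+\frac{1}{4}) (k+1)] - rational in k. x = 1; t_0 = -\frac{6}{5}; negate the roots.


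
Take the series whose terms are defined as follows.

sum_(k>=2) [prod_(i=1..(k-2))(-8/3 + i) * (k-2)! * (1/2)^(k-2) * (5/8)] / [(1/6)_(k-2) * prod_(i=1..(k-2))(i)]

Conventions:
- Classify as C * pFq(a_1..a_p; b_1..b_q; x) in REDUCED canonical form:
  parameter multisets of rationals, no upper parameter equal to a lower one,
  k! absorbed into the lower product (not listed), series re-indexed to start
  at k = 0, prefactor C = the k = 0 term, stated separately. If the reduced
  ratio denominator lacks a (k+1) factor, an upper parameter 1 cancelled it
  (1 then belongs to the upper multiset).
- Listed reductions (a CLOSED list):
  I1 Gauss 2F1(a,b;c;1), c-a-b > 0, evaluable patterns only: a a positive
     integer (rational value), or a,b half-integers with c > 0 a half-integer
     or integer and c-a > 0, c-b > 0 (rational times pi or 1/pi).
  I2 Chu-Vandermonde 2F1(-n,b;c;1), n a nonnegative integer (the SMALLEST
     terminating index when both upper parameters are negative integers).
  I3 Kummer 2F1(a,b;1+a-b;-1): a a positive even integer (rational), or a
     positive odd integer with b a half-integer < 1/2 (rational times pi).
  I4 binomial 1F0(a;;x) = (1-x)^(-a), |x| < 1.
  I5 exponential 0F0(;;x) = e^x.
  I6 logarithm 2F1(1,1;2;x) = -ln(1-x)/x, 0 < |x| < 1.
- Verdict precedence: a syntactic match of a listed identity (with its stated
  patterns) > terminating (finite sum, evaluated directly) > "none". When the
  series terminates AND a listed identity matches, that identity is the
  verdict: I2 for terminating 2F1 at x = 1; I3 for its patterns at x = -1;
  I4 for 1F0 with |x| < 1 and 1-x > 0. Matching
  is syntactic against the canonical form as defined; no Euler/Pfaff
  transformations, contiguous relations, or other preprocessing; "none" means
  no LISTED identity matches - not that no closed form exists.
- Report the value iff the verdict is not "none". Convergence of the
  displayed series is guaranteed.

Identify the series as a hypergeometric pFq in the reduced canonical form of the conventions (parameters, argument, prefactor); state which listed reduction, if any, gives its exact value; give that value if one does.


With C = 5/8: the canonical form is 2F1(-5/3, 1; 1/6; 1/2). Verdict: none. No listed pattern accepts 2F1(-5/3, 1; 1/6; 1/2).

Key observation: x = (1/2) and the factorial ratio (prefactor 5/8) (k+a-1)!/(a-1)! is a rising factorial (a)_k.
Adjacent-term ratio: r(k) = (1/2) * (k-5/3) (k+1) / [(k+1/6) (k+1)] - rational; roots negated = parameters, x = (1/2), C = 5/8.


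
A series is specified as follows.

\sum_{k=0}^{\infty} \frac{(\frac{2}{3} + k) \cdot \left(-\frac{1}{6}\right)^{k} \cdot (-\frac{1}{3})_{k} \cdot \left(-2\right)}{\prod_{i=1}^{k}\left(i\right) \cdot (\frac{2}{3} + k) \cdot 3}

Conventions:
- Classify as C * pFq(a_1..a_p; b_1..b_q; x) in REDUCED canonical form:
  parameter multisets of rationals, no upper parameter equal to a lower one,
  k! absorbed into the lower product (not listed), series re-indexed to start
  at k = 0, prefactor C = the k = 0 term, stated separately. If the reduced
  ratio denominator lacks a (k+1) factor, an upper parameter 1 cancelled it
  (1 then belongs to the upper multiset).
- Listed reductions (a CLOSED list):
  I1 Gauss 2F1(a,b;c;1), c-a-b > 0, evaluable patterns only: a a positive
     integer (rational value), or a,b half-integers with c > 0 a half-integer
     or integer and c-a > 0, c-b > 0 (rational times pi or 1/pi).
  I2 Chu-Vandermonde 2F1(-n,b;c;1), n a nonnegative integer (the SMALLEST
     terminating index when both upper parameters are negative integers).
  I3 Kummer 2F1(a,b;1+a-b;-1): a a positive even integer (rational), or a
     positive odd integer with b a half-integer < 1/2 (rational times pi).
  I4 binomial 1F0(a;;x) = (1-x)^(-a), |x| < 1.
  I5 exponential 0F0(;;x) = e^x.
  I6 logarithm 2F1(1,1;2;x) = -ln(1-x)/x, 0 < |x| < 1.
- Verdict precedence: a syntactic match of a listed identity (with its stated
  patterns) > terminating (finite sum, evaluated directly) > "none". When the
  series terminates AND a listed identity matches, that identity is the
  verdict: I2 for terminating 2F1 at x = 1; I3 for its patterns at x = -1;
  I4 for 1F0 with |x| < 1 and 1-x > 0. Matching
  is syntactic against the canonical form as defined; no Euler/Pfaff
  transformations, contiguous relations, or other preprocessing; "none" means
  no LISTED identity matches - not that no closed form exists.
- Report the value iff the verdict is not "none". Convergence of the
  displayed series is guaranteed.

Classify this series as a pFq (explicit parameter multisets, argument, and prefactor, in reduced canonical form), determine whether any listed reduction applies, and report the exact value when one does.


x = -\frac{1}{6} here; the reduced form reads 1F0, upper {-\frac{1}{3}}, lower {-}, C = -\frac{2}{3}. Verdict: the binomial series (I4) fires (the 1F0 binomial series: exponent 1/3, x = -\frac{1}{6}). Value: \left(-\frac{2}{3}\right) \cdot \left(\frac{7}{6}\right)^{\frac{1}{3}}.

The tell: t_0 being -\frac{2}{3}, the product of the first k integers (C = -2/3, x = -1/6) is k!.
Consecutive-term ratio: r(k) = -\frac{1}{6} * (k-\frac{1}{3}) / [(k+1)] - rational; roots negated = parameters, x = -\frac{1}{6}, C = -\frac{2}{3}.
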